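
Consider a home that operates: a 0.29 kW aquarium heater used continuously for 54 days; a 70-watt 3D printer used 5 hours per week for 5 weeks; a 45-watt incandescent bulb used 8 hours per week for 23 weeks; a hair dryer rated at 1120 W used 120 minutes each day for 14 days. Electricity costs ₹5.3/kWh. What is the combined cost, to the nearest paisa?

aquarium heater: Runtime = 24 h × 54 = 1296 h
aquarium heater: 0.29 kW × 1296 h = 375.84 kWh
3D printer: Runtime = 5 h/week × 5 weeks = 25 h
3D printer: 0.07 kW × 25 h = 1.75 kWh
incandescent bulb: Runtime = 8 h/week × 23 weeks = 184 h
incandescent bulb: 0.045 kW × 184 h = 8.28 kWh
hair dryer: Runtime = 120 min × 14 = 1680 min = 28 h
hair dryer: 1.12 kW × 28 h = 31.36 kWh
Total energy = 417.23 kWh
Cost = 417.23 × ₹5.3 = ₹2211.32

₹2211.32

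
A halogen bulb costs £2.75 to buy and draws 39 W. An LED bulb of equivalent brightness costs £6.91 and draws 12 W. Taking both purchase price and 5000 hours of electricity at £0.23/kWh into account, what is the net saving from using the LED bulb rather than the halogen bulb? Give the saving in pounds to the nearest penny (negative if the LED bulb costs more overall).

£26.89

halogen bulb: £2.75 + (39/1000) kW × 5000 h × £0.23 = £2.75 + £44.85 = £47.6
LED bulb: £6.91 + (12/1000) kW × 5000 h × £0.23 = £6.91 + £13.8 = £20.71
Saving = £47.6 − £20.71 = £26.89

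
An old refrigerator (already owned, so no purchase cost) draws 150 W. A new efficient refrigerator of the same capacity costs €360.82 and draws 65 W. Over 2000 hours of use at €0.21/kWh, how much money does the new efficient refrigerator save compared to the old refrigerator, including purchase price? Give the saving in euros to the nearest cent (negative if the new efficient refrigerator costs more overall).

old refrigerator: €0.00 + (150/1000) kW × 2000 h × €0.21 = €0.00 + €63 = €63
new efficient refrigerator: €360.82 + (65/1000) kW × 2000 h × €0.21 = €360.82 + €27.3 = €388.12
Saving = €63 − €388.12 = −€325.12

-€325.12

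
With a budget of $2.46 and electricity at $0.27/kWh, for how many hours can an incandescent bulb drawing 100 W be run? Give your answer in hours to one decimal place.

91.1 h

Energy available = $2.46 ÷ $0.27/kWh = 9.1111 kWh
Hours = 9.1111 kWh ÷ 0.1 kW = 91.1 h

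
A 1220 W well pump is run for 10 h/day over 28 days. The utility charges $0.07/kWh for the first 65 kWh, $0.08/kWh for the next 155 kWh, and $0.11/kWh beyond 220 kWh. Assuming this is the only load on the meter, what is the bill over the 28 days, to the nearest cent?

$30.33

Runtime = 10 h/day × 28 days = 280 h
Energy = 1.22 kW × 280 h = 341.6 kWh
Tier 1 (0–65 kWh): 65 × $0.07 = $4.55
Tier 2 (65–220 kWh): 155 × $0.08 = $12.4
Above 220 kWh: 121.6 × $0.11 = $13.376
Bill = $30.33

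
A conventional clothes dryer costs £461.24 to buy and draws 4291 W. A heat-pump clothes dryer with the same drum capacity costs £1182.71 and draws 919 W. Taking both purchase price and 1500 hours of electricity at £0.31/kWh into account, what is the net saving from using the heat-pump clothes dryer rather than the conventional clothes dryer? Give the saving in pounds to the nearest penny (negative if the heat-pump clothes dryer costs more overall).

conventional clothes dryer: £461.24 + (4291/1000) kW × 1500 h × £0.31 = £461.24 + £1995.315 = £2456.555
heat-pump clothes dryer: £1182.71 + (919/1000) kW × 1500 h × £0.31 = £1182.71 + £427.335 = £1610.045
Saving = £2456.555 − £1610.045 = £846.51

£846.51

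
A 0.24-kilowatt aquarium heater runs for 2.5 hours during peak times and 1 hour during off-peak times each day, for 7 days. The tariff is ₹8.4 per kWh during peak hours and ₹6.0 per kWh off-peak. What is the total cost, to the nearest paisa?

₹45.36

Peak energy = 0.24 kW × 2.5 h × 7 = 4.2 kWh
Off-peak energy = 0.24 kW × 1 h × 7 = 1.68 kWh
Cost = 4.2 × ₹8.4 + 1.68 × ₹6.0 = ₹35.28 + ₹10.08 = ₹45.36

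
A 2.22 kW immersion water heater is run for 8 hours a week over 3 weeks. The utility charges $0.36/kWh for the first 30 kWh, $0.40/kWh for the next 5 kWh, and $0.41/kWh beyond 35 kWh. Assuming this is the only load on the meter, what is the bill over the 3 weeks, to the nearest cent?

Runtime = 8 h/week × 3 weeks = 24 h
Energy = 2.22 kW × 24 h = 53.28 kWh
Tier 1 (0–30 kWh): 30 × $0.36 = $10.8
Tier 2 (30–35 kWh): 5 × $0.40 = $2
Above 35 kWh: 18.28 × $0.41 = $7.4948
Bill = $20.29

$20.29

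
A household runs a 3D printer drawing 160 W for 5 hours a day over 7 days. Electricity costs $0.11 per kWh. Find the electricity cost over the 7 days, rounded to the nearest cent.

Runtime = 5 h/day × 7 days = 35 h
Energy = 0.16 kW × 35 h = 5.6 kWh
Cost = 5.6 kWh × $0.11/kWh = $0.62

$0.62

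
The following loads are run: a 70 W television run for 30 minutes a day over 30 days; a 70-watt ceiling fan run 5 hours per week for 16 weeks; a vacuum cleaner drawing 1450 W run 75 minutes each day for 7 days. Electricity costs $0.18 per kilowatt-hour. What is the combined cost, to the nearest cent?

$3.48

television: Runtime = 30 min × 30 = 900 min = 15 h
television: 0.07 kW × 15 h = 1.05 kWh
ceiling fan: Runtime = 5 h/week × 16 weeks = 80 h
ceiling fan: 0.07 kW × 80 h = 5.6 kWh
vacuum cleaner: Runtime = 75 min × 7 = 525 min = 8.75 h
vacuum cleaner: 1.45 kW × 8.75 h = 12.6875 kWh
Total energy = 19.3375 kWh
Cost = 19.3375 × $0.18 = $3.48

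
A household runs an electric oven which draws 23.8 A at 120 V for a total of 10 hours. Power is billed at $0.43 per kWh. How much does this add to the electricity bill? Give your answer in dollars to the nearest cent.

$12.28

Power = 23.8 A × 120 V = 2856 W = 2.856 kW
Energy = 2.856 kW × 10 h = 28.56 kWh
Cost = 28.56 kWh × $0.43/kWh = $12.28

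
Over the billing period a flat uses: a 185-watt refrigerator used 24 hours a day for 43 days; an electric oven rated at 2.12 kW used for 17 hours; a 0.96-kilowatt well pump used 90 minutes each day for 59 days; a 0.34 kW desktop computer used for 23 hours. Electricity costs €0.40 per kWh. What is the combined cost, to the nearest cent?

refrigerator: Runtime = 24 h × 43 = 1032 h
refrigerator: 0.185 kW × 1032 h = 190.92 kWh
electric oven: 2.12 kW × 17 h = 36.04 kWh
well pump: Runtime = 90 min × 59 = 5310 min = 88.5 h
well pump: 0.96 kW × 88.5 h = 84.96 kWh
desktop computer: 0.34 kW × 23 h = 7.82 kWh
Total energy = 319.74 kWh
Cost = 319.74 × €0.40 = €127.90

€127.90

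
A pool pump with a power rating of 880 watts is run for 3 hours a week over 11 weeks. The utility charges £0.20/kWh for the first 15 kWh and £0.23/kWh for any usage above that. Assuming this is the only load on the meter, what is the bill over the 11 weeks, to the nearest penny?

£6.23

Runtime = 3 h/week × 11 weeks = 33 h
Energy = 0.88 kW × 33 h = 29.04 kWh
Tier 1 (0–15 kWh): 15 × £0.20 = £3
Above 15 kWh: 14.04 × £0.23 = £3.2292
Bill = £6.23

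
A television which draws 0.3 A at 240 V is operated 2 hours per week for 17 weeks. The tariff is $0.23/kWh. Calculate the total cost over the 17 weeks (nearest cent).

$0.56

Power = 0.3 A × 240 V = 72 W = 0.072 kW
Runtime = 2 h/week × 17 weeks = 34 h
Energy = 0.072 kW × 34 h = 2.448 kWh
Cost = 2.448 kWh × $0.23/kWh = $0.56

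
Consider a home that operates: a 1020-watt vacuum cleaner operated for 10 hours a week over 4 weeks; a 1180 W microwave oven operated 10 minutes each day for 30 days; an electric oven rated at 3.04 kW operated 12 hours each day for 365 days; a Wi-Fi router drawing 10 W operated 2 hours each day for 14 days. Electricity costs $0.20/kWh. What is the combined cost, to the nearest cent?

$2672.44

vacuum cleaner: Runtime = 10 h/week × 4 weeks = 40 h
vacuum cleaner: 1.02 kW × 40 h = 40.8 kWh
microwave oven: Runtime = 10 min × 30 = 300 min = 5 h
microwave oven: 1.18 kW × 5 h = 5.9 kWh
electric oven: Runtime = 12 h/day × 365 days = 4380 h
electric oven: 3.04 kW × 4380 h = 13315.2 kWh
Wi-Fi router: Runtime = 2 h/day × 14 days = 28 h
Wi-Fi router: 0.01 kW × 28 h = 0.28 kWh
Total energy = 13362.18 kWh
Cost = 13362.18 × $0.20 = $2672.44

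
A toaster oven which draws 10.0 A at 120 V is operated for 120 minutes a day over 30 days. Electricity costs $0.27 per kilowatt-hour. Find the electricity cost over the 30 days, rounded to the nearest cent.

Power = 10.0 A × 120 V = 1200 W = 1.2 kW
Runtime = 120 min × 30 = 3600 min = 60 h
Energy = 1.2 kW × 60 h = 72 kWh
Cost = 72 kWh × $0.27/kWh = $19.44

$19.44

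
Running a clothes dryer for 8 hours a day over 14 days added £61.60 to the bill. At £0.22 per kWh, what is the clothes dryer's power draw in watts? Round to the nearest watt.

2500 W

Energy = £61.60 ÷ £0.22/kWh = 280 kWh
Runtime = 8 h/day × 14 days = 112 h
Power = 280 kWh ÷ 112 h = 2.5 kW = 2500 W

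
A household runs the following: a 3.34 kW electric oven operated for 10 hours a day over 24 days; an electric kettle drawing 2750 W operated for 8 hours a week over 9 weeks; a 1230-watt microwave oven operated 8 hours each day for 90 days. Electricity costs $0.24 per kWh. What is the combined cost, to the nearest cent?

$452.45

electric oven: Runtime = 10 h/day × 24 days = 240 h
electric oven: 3.34 kW × 240 h = 801.6 kWh
electric kettle: Runtime = 8 h/week × 9 weeks = 72 h
electric kettle: 2.75 kW × 72 h = 198 kWh
microwave oven: Runtime = 8 h/day × 90 days = 720 h
microwave oven: 1.23 kW × 720 h = 885.6 kWh
Total energy = 1885.2 kWh
Cost = 1885.2 × $0.24 = $452.45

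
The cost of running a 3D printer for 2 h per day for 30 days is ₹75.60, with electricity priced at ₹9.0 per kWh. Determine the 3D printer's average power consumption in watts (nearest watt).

Energy = ₹75.60 ÷ ₹9.0/kWh = 8.4 kWh
Runtime = 2 h/day × 30 days = 60 h
Power = 8.4 kWh ÷ 60 h = 0.14 kW = 140 W

140 W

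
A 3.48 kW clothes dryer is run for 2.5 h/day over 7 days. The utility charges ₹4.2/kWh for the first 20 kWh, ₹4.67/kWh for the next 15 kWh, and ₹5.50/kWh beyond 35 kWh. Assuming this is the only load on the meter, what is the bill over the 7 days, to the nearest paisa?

Runtime = 2.5 h/day × 7 days = 17.5 h
Energy = 3.48 kW × 17.5 h = 60.9 kWh
Tier 1 (0–20 kWh): 20 × ₹4.2 = ₹84
Tier 2 (20–35 kWh): 15 × ₹4.67 = ₹70.05
Above 35 kWh: 25.9 × ₹5.50 = ₹142.45
Bill = ₹296.50

₹296.50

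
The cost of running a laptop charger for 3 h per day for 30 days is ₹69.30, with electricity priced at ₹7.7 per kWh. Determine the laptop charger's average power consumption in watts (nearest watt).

100 W

Energy = ₹69.30 ÷ ₹7.7/kWh = 9 kWh
Runtime = 3 h/day × 30 days = 90 h
Power = 9 kWh ÷ 90 h = 0.1 kW = 100 W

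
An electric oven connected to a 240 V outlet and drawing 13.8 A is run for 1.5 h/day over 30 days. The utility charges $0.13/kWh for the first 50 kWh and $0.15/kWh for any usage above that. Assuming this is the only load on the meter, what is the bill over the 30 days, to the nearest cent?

Power = 13.8 A × 240 V = 3312 W = 3.312 kW
Runtime = 1.5 h/day × 30 days = 45 h
Energy = 3.312 kW × 45 h = 149.04 kWh
Tier 1 (0–50 kWh): 50 × $0.13 = $6.5
Above 50 kWh: 99.04 × $0.15 = $14.856
Bill = $21.36

$21.36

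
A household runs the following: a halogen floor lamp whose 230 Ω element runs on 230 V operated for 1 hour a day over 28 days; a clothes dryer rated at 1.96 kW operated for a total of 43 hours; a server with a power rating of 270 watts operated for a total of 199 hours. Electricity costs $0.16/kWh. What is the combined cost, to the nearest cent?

halogen floor lamp: Power = V²/R = 230²/230 = 230 W = 0.23 kW
halogen floor lamp: Runtime = 1 h/day × 28 days = 28 h
halogen floor lamp: 0.23 kW × 28 h = 6.44 kWh
clothes dryer: 1.96 kW × 43 h = 84.28 kWh
server: 0.27 kW × 199 h = 53.73 kWh
Total energy = 144.45 kWh
Cost = 144.45 × $0.16 = $23.11

$23.11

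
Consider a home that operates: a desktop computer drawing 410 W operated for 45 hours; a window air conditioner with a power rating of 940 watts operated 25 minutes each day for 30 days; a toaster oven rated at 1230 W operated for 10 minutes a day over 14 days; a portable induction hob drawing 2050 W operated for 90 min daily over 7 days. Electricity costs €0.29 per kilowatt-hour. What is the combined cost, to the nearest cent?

desktop computer: 0.41 kW × 45 h = 18.45 kWh
window air conditioner: Runtime = 25 min × 30 = 750 min = 12.5 h
window air conditioner: 0.94 kW × 12.5 h = 11.75 kWh
toaster oven: Runtime = 10 min × 14 = 140 min = 2.333333… h
toaster oven: 1.23 kW × 2.333333… h = 2.87 kWh
portable induction hob: Runtime = 90 min × 7 = 630 min = 10.5 h
portable induction hob: 2.05 kW × 10.5 h = 21.525 kWh
Total energy = 54.595 kWh
Cost = 54.595 × €0.29 = €15.83

€15.83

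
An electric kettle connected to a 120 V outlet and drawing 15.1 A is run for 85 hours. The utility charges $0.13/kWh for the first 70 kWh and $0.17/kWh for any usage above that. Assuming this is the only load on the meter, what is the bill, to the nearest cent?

Power = 15.1 A × 120 V = 1812 W = 1.812 kW
Energy = 1.812 kW × 85 h = 154.02 kWh
Tier 1 (0–70 kWh): 70 × $0.13 = $9.1
Above 70 kWh: 84.02 × $0.17 = $14.2834
Bill = $23.38

$23.38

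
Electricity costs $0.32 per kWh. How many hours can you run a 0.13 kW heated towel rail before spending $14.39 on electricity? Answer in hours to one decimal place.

345.9 h

Energy available = $14.39 ÷ $0.32/kWh = 44.9688 kWh
Hours = 44.9688 kWh ÷ 0.13 kW = 345.9 h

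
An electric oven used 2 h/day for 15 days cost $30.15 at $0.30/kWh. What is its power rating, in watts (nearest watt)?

3350 W

Energy = $30.15 ÷ $0.30/kWh = 100.5 kWh
Runtime = 2 h/day × 15 days = 30 h
Power = 100.5 kWh ÷ 30 h = 3.35 kW = 3350 W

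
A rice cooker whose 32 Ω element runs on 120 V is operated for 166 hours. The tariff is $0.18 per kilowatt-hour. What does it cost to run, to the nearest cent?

Power = V²/R = 120²/32 = 450 W = 0.45 kW
Energy = 0.45 kW × 166 h = 74.7 kWh
Cost = 74.7 kWh × $0.18/kWh = $13.45

$13.45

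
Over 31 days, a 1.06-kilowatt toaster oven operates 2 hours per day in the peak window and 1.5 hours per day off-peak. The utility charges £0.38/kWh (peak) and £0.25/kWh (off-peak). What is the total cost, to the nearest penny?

Peak energy = 1.06 kW × 2 h × 31 = 65.72 kWh
Off-peak energy = 1.06 kW × 1.5 h × 31 = 49.29 kWh
Cost = 65.72 × £0.38 + 49.29 × £0.25 = £24.9736 + £12.3225 = £37.30

£37.30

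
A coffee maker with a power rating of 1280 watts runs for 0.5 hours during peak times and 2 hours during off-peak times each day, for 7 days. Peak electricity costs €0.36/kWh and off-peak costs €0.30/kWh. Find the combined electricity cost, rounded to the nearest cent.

Peak energy = 1.28 kW × 0.5 h × 7 = 4.48 kWh
Off-peak energy = 1.28 kW × 2 h × 7 = 17.92 kWh
Cost = 4.48 × €0.36 + 17.92 × €0.30 = €1.6128 + €5.376 = €6.99

€6.99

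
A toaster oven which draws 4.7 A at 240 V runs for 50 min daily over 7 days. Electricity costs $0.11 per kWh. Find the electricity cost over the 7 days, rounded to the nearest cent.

Power = 4.7 A × 240 V = 1128 W = 1.128 kW
Runtime = 50 min × 7 = 350 min = 5.833333… h
Energy = 1.128 kW × 5.833333… h = 6.58 kWh
Cost = 6.58 kWh × $0.11/kWh = $0.72

$0.72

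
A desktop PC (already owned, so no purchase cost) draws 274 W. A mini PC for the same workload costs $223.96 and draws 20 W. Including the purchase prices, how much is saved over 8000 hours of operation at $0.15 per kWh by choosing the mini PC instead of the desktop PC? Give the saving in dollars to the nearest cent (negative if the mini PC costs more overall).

$80.84

desktop PC: $0.00 + (274/1000) kW × 8000 h × $0.15 = $0.00 + $328.8 = $328.8
mini PC: $223.96 + (20/1000) kW × 8000 h × $0.15 = $223.96 + $24 = $247.96
Saving = $328.8 − $247.96 = $80.84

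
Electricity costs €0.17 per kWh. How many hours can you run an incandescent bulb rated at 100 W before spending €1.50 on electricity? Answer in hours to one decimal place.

Energy available = €1.50 ÷ €0.17/kWh = 8.8235 kWh
Hours = 8.8235 kWh ÷ 0.1 kW = 88.2 h

88.2 h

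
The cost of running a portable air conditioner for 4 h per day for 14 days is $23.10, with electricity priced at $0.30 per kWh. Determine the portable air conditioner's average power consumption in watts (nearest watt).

Energy = $23.10 ÷ $0.30/kWh = 77 kWh
Runtime = 4 h/day × 14 days = 56 h
Power = 77 kWh ÷ 56 h = 1.375 kW = 1375 W

1375 W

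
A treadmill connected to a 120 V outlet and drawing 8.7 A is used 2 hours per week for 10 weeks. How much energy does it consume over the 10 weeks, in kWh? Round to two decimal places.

Power = 8.7 A × 120 V = 1044 W = 1.044 kW
Runtime = 2 h/week × 10 weeks = 20 h
Energy = 1.044 kW × 20 h = 20.88 kWh

20.88 kWh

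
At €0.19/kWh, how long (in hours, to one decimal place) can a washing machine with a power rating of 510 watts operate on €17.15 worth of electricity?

177.0 h

Energy available = €17.15 ÷ €0.19/kWh = 90.2632 kWh
Hours = 90.2632 kWh ÷ 0.51 kW = 177.0 h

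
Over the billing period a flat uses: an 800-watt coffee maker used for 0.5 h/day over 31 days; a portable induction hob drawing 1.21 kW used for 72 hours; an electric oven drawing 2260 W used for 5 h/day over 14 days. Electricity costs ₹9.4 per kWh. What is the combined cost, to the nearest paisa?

coffee maker: Runtime = 0.5 h/day × 31 days = 15.5 h
coffee maker: 0.8 kW × 15.5 h = 12.4 kWh
portable induction hob: 1.21 kW × 72 h = 87.12 kWh
electric oven: Runtime = 5 h/day × 14 days = 70 h
electric oven: 2.26 kW × 70 h = 158.2 kWh
Total energy = 257.72 kWh
Cost = 257.72 × ₹9.4 = ₹2422.57

₹2422.57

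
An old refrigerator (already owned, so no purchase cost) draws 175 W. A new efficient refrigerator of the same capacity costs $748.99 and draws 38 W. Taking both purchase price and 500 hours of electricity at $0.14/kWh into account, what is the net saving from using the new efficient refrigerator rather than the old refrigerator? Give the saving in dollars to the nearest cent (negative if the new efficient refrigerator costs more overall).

old refrigerator: $0.00 + (175/1000) kW × 500 h × $0.14 = $0.00 + $12.25 = $12.25
new efficient refrigerator: $748.99 + (38/1000) kW × 500 h × $0.14 = $748.99 + $2.66 = $751.65
Saving = $12.25 − $751.65 = −$739.4

-$739.40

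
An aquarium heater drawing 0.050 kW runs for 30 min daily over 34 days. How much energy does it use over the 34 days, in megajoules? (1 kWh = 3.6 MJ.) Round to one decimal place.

3.1 MJ

Runtime = 30 min × 34 = 1020 min = 17 h
Energy = 0.05 kW × 17 h = 0.85 kWh
= 0.85 × 3.6 MJ = 3.1 MJ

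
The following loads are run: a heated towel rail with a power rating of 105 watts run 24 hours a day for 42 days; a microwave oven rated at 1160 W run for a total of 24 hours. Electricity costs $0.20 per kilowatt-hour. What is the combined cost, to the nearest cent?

heated towel rail: Runtime = 24 h × 42 = 1008 h
heated towel rail: 0.105 kW × 1008 h = 105.84 kWh
microwave oven: 1.16 kW × 24 h = 27.84 kWh
Total energy = 133.68 kWh
Cost = 133.68 × $0.20 = $26.74

$26.74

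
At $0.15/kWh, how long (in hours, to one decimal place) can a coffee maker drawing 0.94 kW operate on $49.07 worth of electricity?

Energy available = $49.07 ÷ $0.15/kWh = 327.1333 kWh
Hours = 327.1333 kWh ÷ 0.94 kW = 348.0 h

348.0 h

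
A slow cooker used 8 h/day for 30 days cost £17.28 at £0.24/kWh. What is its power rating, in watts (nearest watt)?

300 W

Energy = £17.28 ÷ £0.24/kWh = 72 kWh
Runtime = 8 h/day × 30 days = 240 h
Power = 72 kWh ÷ 240 h = 0.3 kW = 300 W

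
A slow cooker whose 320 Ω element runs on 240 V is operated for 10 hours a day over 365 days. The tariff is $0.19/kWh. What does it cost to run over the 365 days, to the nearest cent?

Power = V²/R = 240²/320 = 180 W = 0.18 kW
Runtime = 10 h/day × 365 days = 3650 h
Energy = 0.18 kW × 3650 h = 657 kWh
Cost = 657 kWh × $0.19/kWh = $124.83

$124.83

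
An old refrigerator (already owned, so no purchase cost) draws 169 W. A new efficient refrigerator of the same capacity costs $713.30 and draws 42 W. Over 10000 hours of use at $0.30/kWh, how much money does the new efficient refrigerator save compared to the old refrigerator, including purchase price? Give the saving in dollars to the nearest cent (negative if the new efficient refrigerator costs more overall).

old refrigerator: $0.00 + (169/1000) kW × 10000 h × $0.30 = $0.00 + $507 = $507
new efficient refrigerator: $713.30 + (42/1000) kW × 10000 h × $0.30 = $713.30 + $126 = $839.3
Saving = $507 − $839.3 = −$332.3

-$332.30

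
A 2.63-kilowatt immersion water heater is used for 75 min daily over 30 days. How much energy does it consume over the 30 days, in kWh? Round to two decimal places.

98.63 kWh

Runtime = 75 min × 30 = 2250 min = 37.5 h
Energy = 2.63 kW × 37.5 h = 98.625 kWh ≈ 98.63 kWh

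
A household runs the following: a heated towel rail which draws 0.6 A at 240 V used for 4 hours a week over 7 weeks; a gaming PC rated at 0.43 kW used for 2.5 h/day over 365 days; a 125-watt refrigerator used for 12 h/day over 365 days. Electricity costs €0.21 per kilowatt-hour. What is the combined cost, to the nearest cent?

€198.22

heated towel rail: Power = 0.6 A × 240 V = 144 W = 0.144 kW
heated towel rail: Runtime = 4 h/week × 7 weeks = 28 h
heated towel rail: 0.144 kW × 28 h = 4.032 kWh
gaming PC: Runtime = 2.5 h/day × 365 days = 912.5 h
gaming PC: 0.43 kW × 912.5 h = 392.375 kWh
refrigerator: Runtime = 12 h/day × 365 days = 4380 h
refrigerator: 0.125 kW × 4380 h = 547.5 kWh
Total energy = 943.907 kWh
Cost = 943.907 × €0.21 = €198.22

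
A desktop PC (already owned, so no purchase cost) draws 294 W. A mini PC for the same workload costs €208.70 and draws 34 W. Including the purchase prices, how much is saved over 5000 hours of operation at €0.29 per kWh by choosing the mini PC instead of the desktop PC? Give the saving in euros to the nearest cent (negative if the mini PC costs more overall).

€168.30

desktop PC: €0.00 + (294/1000) kW × 5000 h × €0.29 = €0.00 + €426.3 = €426.3
mini PC: €208.70 + (34/1000) kW × 5000 h × €0.29 = €208.70 + €49.3 = €258
Saving = €426.3 − €258 = €168.3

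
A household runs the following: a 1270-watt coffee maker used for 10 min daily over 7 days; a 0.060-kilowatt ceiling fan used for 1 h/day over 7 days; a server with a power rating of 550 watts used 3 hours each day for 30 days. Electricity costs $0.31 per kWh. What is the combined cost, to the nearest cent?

$15.93

coffee maker: Runtime = 10 min × 7 = 70 min = 1.166666… h
coffee maker: 1.27 kW × 1.166666… h = 1.481666… kWh
ceiling fan: Runtime = 1 h/day × 7 days = 7 h
ceiling fan: 0.06 kW × 7 h = 0.42 kWh
server: Runtime = 3 h/day × 30 days = 90 h
server: 0.55 kW × 90 h = 49.5 kWh
Total energy = 51.401666… kWh
Cost = 51.401666… × $0.31 = $15.93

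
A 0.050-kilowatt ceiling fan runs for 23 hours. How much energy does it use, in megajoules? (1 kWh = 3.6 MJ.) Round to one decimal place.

Energy = 0.05 kW × 23 h = 1.15 kWh
= 1.15 × 3.6 MJ = 4.1 MJ

4.1 MJ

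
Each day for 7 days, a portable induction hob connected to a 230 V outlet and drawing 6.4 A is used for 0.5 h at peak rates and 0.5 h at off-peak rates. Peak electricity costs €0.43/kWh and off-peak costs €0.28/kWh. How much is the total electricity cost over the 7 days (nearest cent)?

€3.66

Power = 6.4 A × 230 V = 1472 W = 1.472 kW
Peak energy = 1.472 kW × 0.5 h × 7 = 5.152 kWh
Off-peak energy = 1.472 kW × 0.5 h × 7 = 5.152 kWh
Cost = 5.152 × €0.43 + 5.152 × €0.28 = €2.21536 + €1.44256 = €3.66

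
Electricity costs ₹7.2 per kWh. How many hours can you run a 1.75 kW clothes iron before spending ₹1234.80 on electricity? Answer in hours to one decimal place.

98.0 h

Energy available = ₹1234.80 ÷ ₹7.2/kWh = 171.5 kWh
Hours = 171.5 kWh ÷ 1.75 kW = 98.0 h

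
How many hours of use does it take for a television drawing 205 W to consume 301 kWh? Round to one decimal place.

Hours = 301 kWh ÷ 0.205 kW = 1468.3 h

1468.3 h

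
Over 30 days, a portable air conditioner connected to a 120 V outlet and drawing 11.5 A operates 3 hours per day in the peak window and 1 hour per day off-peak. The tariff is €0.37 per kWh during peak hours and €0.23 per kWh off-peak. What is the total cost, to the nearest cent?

€55.48

Power = 11.5 A × 120 V = 1380 W = 1.38 kW
Peak energy = 1.38 kW × 3 h × 30 = 124.2 kWh
Off-peak energy = 1.38 kW × 1 h × 30 = 41.4 kWh
Cost = 124.2 × €0.37 + 41.4 × €0.23 = €45.954 + €9.522 = €55.48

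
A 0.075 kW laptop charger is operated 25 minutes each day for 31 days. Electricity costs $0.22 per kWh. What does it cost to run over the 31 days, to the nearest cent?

$0.21

Runtime = 25 min × 31 = 775 min = 12.916666… h
Energy = 0.075 kW × 12.916666… h = 0.96875 kWh
Cost = 0.96875 kWh × $0.22/kWh = $0.21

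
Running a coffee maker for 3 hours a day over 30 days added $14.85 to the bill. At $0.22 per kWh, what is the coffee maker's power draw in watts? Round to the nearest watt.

750 W

Energy = $14.85 ÷ $0.22/kWh = 67.5 kWh
Runtime = 3 h/day × 30 days = 90 h
Power = 67.5 kWh ÷ 90 h = 0.75 kW = 750 W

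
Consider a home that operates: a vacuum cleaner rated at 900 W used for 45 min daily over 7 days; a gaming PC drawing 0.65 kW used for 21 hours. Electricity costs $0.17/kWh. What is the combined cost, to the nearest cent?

$3.12

vacuum cleaner: Runtime = 45 min × 7 = 315 min = 5.25 h
vacuum cleaner: 0.9 kW × 5.25 h = 4.725 kWh
gaming PC: 0.65 kW × 21 h = 13.65 kWh
Total energy = 18.375 kWh
Cost = 18.375 × $0.17 = $3.12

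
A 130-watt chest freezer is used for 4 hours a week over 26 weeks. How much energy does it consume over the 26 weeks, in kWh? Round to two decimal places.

Runtime = 4 h/week × 26 weeks = 104 h
Energy = 0.13 kW × 104 h = 13.52 kWh

13.52 kWh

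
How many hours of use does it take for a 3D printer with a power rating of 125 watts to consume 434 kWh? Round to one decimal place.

3472.0 h

Hours = 434 kWh ÷ 0.125 kW = 3472.0 h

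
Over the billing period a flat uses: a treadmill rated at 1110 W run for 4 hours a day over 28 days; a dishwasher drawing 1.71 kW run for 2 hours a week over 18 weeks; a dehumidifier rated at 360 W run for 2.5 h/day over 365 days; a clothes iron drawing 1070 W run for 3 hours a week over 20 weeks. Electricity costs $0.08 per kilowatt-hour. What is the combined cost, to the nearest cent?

treadmill: Runtime = 4 h/day × 28 days = 112 h
treadmill: 1.11 kW × 112 h = 124.32 kWh
dishwasher: Runtime = 2 h/week × 18 weeks = 36 h
dishwasher: 1.71 kW × 36 h = 61.56 kWh
dehumidifier: Runtime = 2.5 h/day × 365 days = 912.5 h
dehumidifier: 0.36 kW × 912.5 h = 328.5 kWh
clothes iron: Runtime = 3 h/week × 20 weeks = 60 h
clothes iron: 1.07 kW × 60 h = 64.2 kWh
Total energy = 578.58 kWh
Cost = 578.58 × $0.08 = $46.29

$46.29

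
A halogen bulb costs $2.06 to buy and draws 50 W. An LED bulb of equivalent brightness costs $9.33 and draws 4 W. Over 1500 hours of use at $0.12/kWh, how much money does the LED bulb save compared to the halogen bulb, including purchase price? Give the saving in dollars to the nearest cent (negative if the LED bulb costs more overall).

$1.01

halogen bulb: $2.06 + (50/1000) kW × 1500 h × $0.12 = $2.06 + $9 = $11.06
LED bulb: $9.33 + (4/1000) kW × 1500 h × $0.12 = $9.33 + $0.72 = $10.05
Saving = $11.06 − $10.05 = $1.01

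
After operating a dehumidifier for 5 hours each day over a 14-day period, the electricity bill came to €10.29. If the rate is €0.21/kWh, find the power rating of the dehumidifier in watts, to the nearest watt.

Energy = €10.29 ÷ €0.21/kWh = 49 kWh
Runtime = 5 h/day × 14 days = 70 h
Power = 49 kWh ÷ 70 h = 0.7 kW = 700 W

700 W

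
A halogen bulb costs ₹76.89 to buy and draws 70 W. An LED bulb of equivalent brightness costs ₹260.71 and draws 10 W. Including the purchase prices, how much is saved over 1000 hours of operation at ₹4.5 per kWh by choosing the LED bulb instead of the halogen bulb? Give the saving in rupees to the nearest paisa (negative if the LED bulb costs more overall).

halogen bulb: ₹76.89 + (70/1000) kW × 1000 h × ₹4.5 = ₹76.89 + ₹315 = ₹391.89
LED bulb: ₹260.71 + (10/1000) kW × 1000 h × ₹4.5 = ₹260.71 + ₹45 = ₹305.71
Saving = ₹391.89 − ₹305.71 = ₹86.18

₹86.18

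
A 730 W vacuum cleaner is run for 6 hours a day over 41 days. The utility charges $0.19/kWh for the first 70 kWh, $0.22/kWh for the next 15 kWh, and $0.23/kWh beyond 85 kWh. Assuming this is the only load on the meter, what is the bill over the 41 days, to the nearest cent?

$38.35

Runtime = 6 h/day × 41 days = 246 h
Energy = 0.73 kW × 246 h = 179.58 kWh
Tier 1 (0–70 kWh): 70 × $0.19 = $13.3
Tier 2 (70–85 kWh): 15 × $0.22 = $3.3
Above 85 kWh: 94.58 × $0.23 = $21.7534
Bill = $38.35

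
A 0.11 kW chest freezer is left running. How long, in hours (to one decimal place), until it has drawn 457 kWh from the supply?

Hours = 457 kWh ÷ 0.11 kW = 4154.5 h

4154.5 h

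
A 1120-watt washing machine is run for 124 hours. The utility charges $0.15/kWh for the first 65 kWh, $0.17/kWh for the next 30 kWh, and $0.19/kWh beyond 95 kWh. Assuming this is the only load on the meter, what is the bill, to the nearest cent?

Energy = 1.12 kW × 124 h = 138.88 kWh
Tier 1 (0–65 kWh): 65 × $0.15 = $9.75
Tier 2 (65–95 kWh): 30 × $0.17 = $5.1
Above 95 kWh: 43.88 × $0.19 = $8.3372
Bill = $23.19

$23.19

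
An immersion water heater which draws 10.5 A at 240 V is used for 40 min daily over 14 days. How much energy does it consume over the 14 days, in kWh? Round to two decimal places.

Power = 10.5 A × 240 V = 2520 W = 2.52 kW
Runtime = 40 min × 14 = 560 min = 9.333333… h
Energy = 2.52 kW × 9.333333… h = 23.52 kWh

23.52 kWh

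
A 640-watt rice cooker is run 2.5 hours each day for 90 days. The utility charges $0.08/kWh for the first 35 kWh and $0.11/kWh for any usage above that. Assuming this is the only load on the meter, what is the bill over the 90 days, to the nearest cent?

$14.79

Runtime = 2.5 h/day × 90 days = 225 h
Energy = 0.64 kW × 225 h = 144 kWh
Tier 1 (0–35 kWh): 35 × $0.08 = $2.8
Above 35 kWh: 109 × $0.11 = $11.99
Bill = $14.79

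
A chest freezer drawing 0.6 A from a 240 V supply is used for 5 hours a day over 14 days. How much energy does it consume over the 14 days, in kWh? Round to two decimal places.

10.08 kWh

Power = 0.6 A × 240 V = 144 W = 0.144 kW
Runtime = 5 h/day × 14 days = 70 h
Energy = 0.144 kW × 70 h = 10.08 kWh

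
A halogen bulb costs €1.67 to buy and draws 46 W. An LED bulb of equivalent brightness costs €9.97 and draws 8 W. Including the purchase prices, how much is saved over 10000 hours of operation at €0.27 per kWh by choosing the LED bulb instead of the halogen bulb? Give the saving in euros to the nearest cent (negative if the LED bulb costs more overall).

€94.30

halogen bulb: €1.67 + (46/1000) kW × 10000 h × €0.27 = €1.67 + €124.2 = €125.87
LED bulb: €9.97 + (8/1000) kW × 10000 h × €0.27 = €9.97 + €21.6 = €31.57
Saving = €125.87 − €31.57 = €94.3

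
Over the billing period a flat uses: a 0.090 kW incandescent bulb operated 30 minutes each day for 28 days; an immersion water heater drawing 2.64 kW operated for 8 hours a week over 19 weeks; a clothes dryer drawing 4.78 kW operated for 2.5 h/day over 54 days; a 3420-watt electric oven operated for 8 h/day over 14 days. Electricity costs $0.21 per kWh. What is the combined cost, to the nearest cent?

$300.48

incandescent bulb: Runtime = 30 min × 28 = 840 min = 14 h
incandescent bulb: 0.09 kW × 14 h = 1.26 kWh
immersion water heater: Runtime = 8 h/week × 19 weeks = 152 h
immersion water heater: 2.64 kW × 152 h = 401.28 kWh
clothes dryer: Runtime = 2.5 h/day × 54 days = 135 h
clothes dryer: 4.78 kW × 135 h = 645.3 kWh
electric oven: Runtime = 8 h/day × 14 days = 112 h
electric oven: 3.42 kW × 112 h = 383.04 kWh
Total energy = 1430.88 kWh
Cost = 1430.88 × $0.21 = $300.48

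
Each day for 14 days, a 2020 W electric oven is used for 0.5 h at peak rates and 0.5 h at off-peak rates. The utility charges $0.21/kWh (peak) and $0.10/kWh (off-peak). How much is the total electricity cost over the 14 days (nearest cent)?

$4.38

Peak energy = 2.02 kW × 0.5 h × 14 = 14.14 kWh
Off-peak energy = 2.02 kW × 0.5 h × 14 = 14.14 kWh
Cost = 14.14 × $0.21 + 14.14 × $0.10 = $2.9694 + $1.414 = $4.38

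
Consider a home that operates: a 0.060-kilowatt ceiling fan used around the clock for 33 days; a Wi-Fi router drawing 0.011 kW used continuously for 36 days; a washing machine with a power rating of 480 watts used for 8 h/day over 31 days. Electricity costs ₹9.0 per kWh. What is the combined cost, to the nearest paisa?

ceiling fan: Runtime = 24 h × 33 = 792 h
ceiling fan: 0.06 kW × 792 h = 47.52 kWh
Wi-Fi router: Runtime = 24 h × 36 = 864 h
Wi-Fi router: 0.011 kW × 864 h = 9.504 kWh
washing machine: Runtime = 8 h/day × 31 days = 248 h
washing machine: 0.48 kW × 248 h = 119.04 kWh
Total energy = 176.064 kWh
Cost = 176.064 × ₹9.0 = ₹1584.58

₹1584.58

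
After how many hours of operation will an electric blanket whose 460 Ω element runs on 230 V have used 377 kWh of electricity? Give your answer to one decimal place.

Power = V²/R = 230²/460 = 115 W = 0.115 kW
Hours = 377 kWh ÷ 0.115 kW = 3278.3 h

3278.3 h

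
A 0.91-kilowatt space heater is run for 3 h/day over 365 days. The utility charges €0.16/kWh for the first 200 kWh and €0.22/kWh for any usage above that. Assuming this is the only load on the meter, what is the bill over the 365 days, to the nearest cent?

€207.22

Runtime = 3 h/day × 365 days = 1095 h
Energy = 0.91 kW × 1095 h = 996.45 kWh
Tier 1 (0–200 kWh): 200 × €0.16 = €32
Above 200 kWh: 796.45 × €0.22 = €175.219
Bill = €207.22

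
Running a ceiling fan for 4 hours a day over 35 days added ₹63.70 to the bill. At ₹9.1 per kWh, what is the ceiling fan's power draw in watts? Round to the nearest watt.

Energy = ₹63.70 ÷ ₹9.1/kWh = 7 kWh
Runtime = 4 h/day × 35 days = 140 h
Power = 7 kWh ÷ 140 h = 0.05 kW = 50 W

50 W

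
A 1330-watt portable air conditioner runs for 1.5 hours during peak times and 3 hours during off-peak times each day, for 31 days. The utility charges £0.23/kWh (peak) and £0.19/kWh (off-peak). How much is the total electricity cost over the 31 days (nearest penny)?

Peak energy = 1.33 kW × 1.5 h × 31 = 61.845 kWh
Off-peak energy = 1.33 kW × 3 h × 31 = 123.69 kWh
Cost = 61.845 × £0.23 + 123.69 × £0.19 = £14.22435 + £23.5011 = £37.73

£37.73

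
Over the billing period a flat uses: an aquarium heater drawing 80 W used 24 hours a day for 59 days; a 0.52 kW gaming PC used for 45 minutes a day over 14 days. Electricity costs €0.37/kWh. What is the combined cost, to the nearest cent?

aquarium heater: Runtime = 24 h × 59 = 1416 h
aquarium heater: 0.08 kW × 1416 h = 113.28 kWh
gaming PC: Runtime = 45 min × 14 = 630 min = 10.5 h
gaming PC: 0.52 kW × 10.5 h = 5.46 kWh
Total energy = 118.74 kWh
Cost = 118.74 × €0.37 = €43.93

€43.93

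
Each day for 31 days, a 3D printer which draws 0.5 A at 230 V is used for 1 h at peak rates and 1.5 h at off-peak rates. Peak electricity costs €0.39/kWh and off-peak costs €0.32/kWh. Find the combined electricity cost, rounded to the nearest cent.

€3.10

Power = 0.5 A × 230 V = 115 W = 0.115 kW
Peak energy = 0.115 kW × 1 h × 31 = 3.565 kWh
Off-peak energy = 0.115 kW × 1.5 h × 31 = 5.3475 kWh
Cost = 3.565 × €0.39 + 5.3475 × €0.32 = €1.39035 + €1.7112 = €3.10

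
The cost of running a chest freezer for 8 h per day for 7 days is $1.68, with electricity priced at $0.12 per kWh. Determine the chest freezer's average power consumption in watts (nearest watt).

Energy = $1.68 ÷ $0.12/kWh = 14 kWh
Runtime = 8 h/day × 7 days = 56 h
Power = 14 kWh ÷ 56 h = 0.25 kW = 250 W

250 W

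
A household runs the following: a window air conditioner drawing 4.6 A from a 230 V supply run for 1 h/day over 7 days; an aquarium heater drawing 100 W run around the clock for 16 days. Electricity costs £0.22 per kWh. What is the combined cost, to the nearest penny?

£10.08

window air conditioner: Power = 4.6 A × 230 V = 1058 W = 1.058 kW
window air conditioner: Runtime = 1 h/day × 7 days = 7 h
window air conditioner: 1.058 kW × 7 h = 7.406 kWh
aquarium heater: Runtime = 24 h × 16 = 384 h
aquarium heater: 0.1 kW × 384 h = 38.4 kWh
Total energy = 45.806 kWh
Cost = 45.806 × £0.22 = £10.08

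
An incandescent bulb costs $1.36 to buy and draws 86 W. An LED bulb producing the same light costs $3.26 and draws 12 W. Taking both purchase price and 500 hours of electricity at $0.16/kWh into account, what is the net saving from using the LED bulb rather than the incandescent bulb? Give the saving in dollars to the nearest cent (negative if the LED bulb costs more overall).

incandescent bulb: $1.36 + (86/1000) kW × 500 h × $0.16 = $1.36 + $6.88 = $8.24
LED bulb: $3.26 + (12/1000) kW × 500 h × $0.16 = $3.26 + $0.96 = $4.22
Saving = $8.24 − $4.22 = $4.02

$4.02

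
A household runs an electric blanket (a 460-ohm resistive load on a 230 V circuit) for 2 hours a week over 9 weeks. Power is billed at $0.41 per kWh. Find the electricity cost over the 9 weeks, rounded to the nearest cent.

$0.85

Power = V²/R = 230²/460 = 115 W = 0.115 kW
Runtime = 2 h/week × 9 weeks = 18 h
Energy = 0.115 kW × 18 h = 2.07 kWh
Cost = 2.07 kWh × $0.41/kWh = $0.85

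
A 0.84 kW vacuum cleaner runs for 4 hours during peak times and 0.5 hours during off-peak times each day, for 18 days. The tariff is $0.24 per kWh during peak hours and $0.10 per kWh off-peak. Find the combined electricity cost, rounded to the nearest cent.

Peak energy = 0.84 kW × 4 h × 18 = 60.48 kWh
Off-peak energy = 0.84 kW × 0.5 h × 18 = 7.56 kWh
Cost = 60.48 × $0.24 + 7.56 × $0.10 = $14.5152 + $0.756 = $15.27

$15.27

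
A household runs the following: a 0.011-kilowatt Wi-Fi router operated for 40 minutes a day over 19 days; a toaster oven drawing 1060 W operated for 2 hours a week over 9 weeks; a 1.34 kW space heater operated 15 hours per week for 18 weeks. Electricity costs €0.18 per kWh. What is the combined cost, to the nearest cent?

Wi-Fi router: Runtime = 40 min × 19 = 760 min = 12.666666… h
Wi-Fi router: 0.011 kW × 12.666666… h = 0.139333… kWh
toaster oven: Runtime = 2 h/week × 9 weeks = 18 h
toaster oven: 1.06 kW × 18 h = 19.08 kWh
space heater: Runtime = 15 h/week × 18 weeks = 270 h
space heater: 1.34 kW × 270 h = 361.8 kWh
Total energy = 381.019333… kWh
Cost = 381.019333… × €0.18 = €68.58

€68.58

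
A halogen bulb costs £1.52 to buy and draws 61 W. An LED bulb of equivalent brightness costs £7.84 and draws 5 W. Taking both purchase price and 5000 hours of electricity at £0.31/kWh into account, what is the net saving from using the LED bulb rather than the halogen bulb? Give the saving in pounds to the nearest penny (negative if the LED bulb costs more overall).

£80.48

halogen bulb: £1.52 + (61/1000) kW × 5000 h × £0.31 = £1.52 + £94.55 = £96.07
LED bulb: £7.84 + (5/1000) kW × 5000 h × £0.31 = £7.84 + £7.75 = £15.59
Saving = £96.07 − £15.59 = £80.48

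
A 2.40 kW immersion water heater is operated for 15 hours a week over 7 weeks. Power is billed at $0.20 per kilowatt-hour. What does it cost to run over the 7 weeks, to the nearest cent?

Runtime = 15 h/week × 7 weeks = 105 h
Energy = 2.4 kW × 105 h = 252 kWh
Cost = 252 kWh × $0.20/kWh = $50.40

$50.40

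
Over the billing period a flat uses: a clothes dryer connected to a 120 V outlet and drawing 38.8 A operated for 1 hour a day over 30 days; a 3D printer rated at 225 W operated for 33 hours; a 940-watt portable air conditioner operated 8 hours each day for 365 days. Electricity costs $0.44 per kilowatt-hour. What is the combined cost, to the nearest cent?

$1272.44

clothes dryer: Power = 38.8 A × 120 V = 4656 W = 4.656 kW
clothes dryer: Runtime = 1 h/day × 30 days = 30 h
clothes dryer: 4.656 kW × 30 h = 139.68 kWh
3D printer: 0.225 kW × 33 h = 7.425 kWh
portable air conditioner: Runtime = 8 h/day × 365 days = 2920 h
portable air conditioner: 0.94 kW × 2920 h = 2744.8 kWh
Total energy = 2891.905 kWh
Cost = 2891.905 × $0.44 = $1272.44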